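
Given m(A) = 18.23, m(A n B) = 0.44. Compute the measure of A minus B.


m(A \ B) = m(A) - m(A n B)
= 18.23 - 0.44
= 17.79


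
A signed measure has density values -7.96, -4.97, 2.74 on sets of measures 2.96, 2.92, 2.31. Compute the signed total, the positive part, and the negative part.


Step 1: Compute signed measure on each set:
  Set 1: -7.96 * 2.96 = -23.5616
  Set 2: -4.97 * 2.92 = -14.5124
  Set 3: 2.74 * 2.31 = 6.3294
Step 2: Total signed measure = (-23.5616) + (-14.5124) + (6.3294)
     = -31.7446
Step 3: Positive part mu+(X) = sum of positive contributions = 6.3294
Step 4: Negative part mu-(X) = |sum of negative contributions| = 38.074


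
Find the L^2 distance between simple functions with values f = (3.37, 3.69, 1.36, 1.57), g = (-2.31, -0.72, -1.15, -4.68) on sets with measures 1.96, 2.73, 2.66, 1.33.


Step 1: Compute differences f_i - g_i:
  3.37 - -2.31 = 5.68
  3.69 - -0.72 = 4.41
  1.36 - -1.15 = 2.51
  1.57 - -4.68 = 6.25
Step 2: Compute |diff|^2 * measure for each set:
  |5.68|^2 * 1.96 = 32.2624 * 1.96 = 63.234304
  |4.41|^2 * 2.73 = 19.4481 * 2.73 = 53.093313
  |2.51|^2 * 2.66 = 6.3001 * 2.66 = 16.758266
  |6.25|^2 * 1.33 = 39.0625 * 1.33 = 51.953125
Step 3: Sum = 185.039008
Step 4: ||f-g||_2 = (185.039008)^(1/2) = 13.602904


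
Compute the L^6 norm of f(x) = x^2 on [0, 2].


Step 1: ||f||_6 = (integral_0^2 |x^2|^6 dx)^(1/6)
     = (integral_0^2 x^12 dx)^(1/6)
Step 2: integral_0^2 x^12 dx = [x^13/(13)] from 0 to 2 = 2^13/13
     = 8192/13 = 630.153846
Step 3: ||f||_6 = (630.153846)^(1/6) = 2.928023


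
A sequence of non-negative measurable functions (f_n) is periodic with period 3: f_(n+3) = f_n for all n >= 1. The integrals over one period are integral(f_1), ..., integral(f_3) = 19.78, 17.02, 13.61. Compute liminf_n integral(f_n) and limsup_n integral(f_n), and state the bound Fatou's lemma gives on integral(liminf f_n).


The sequence (integral(f_n)) is periodic with period 3, repeating the values 19.78, 17.02, 13.61 indefinitely.
Step 1: For a periodic sequence, every tail (a_m, a_(m+1), ...) contains all 3 period values infinitely often.
Step 2: Hence inf of every tail = min of the period values = min(19.78, 17.02, 13.61) = 13.61.
        liminf_n integral(f_n) = sup over m of (inf of tail from m) = 13.61.
Step 3: Similarly sup of every tail = max of the period values = 19.78.
        limsup_n integral(f_n) = 19.78.
Step 4: Fatou's lemma: integral(liminf_n f_n) <= liminf_n integral(f_n) = 13.61.
        So the integral of the pointwise liminf is at most 13.61.


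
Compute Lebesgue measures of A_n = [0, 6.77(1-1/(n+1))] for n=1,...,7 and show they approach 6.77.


By continuity of measure from below: if A_n increases to A, then m(A_n) -> m(A).
Here A = [0, 6.77], so m(A) = 6.77
Step 1: a_1 = 6.77*(1 - 1/2) = 3.385, m(A_1) = 3.385
Step 2: a_2 = 6.77*(1 - 1/3) = 4.5133, m(A_2) = 4.5133
Step 3: a_3 = 6.77*(1 - 1/4) = 5.0775, m(A_3) = 5.0775
Step 4: a_4 = 6.77*(1 - 1/5) = 5.416, m(A_4) = 5.416
Step 5: a_5 = 6.77*(1 - 1/6) = 5.6417, m(A_5) = 5.6417
Step 6: a_6 = 6.77*(1 - 1/7) = 5.8029, m(A_6) = 5.8029
Step 7: a_7 = 6.77*(1 - 1/8) = 5.9238, m(A_7) = 5.9238
Limit: m(A_n) -> m([0,6.77]) = 6.77


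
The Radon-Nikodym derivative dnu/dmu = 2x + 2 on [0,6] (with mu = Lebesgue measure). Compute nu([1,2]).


nu(A) = integral_A (dnu/dmu) dmu = integral_1^2 (2x + 2) dx
Step 1: Antiderivative F(x) = (2/2)x^2 + 2x
Step 2: F(2) = (2/2)*2^2 + 2*2 = 4 + 4 = 8
Step 3: F(1) = (2/2)*1^2 + 2*1 = 1 + 2 = 3
Step 4: nu([1,2]) = F(2) - F(1) = 8 - 3 = 5


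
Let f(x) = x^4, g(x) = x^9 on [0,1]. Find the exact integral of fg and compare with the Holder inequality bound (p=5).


Step 1: Exact integral of f*g = integral(x^13, 0, 1) = 1/14
     = 0.071429
Step 2: Holder bound with p=5, q=1.25:
  ||f||_p = (integral x^20 dx)^(1/5) = (1/21)^(1/5) = 0.543946
  ||g||_q = (integral x^11.25 dx)^(1/1.25) = (1/12.25)^(1/1.25) = 0.134738
Step 3: Holder bound = ||f||_p * ||g||_q = 0.543946 * 0.134738 = 0.07329
Verification: 0.071429 <= 0.07329 (Holder holds)


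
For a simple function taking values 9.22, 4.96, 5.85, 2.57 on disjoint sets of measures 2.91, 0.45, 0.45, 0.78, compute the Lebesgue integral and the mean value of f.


Step 1: Integral = sum(value_i * measure_i)
= 9.22*2.91 + 4.96*0.45 + 5.85*0.45 + 2.57*0.78
= 26.8302 + 2.232 + 2.6325 + 2.0046
= 33.6993
Step 2: Total measure of domain = 2.91 + 0.45 + 0.45 + 0.78 = 4.59
Step 3: Average value = 33.6993 / 4.59 = 7.341895


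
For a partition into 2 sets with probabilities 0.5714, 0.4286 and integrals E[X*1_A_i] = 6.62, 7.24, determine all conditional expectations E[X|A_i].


For each cell A_i: E[X|A_i] = E[X*1_A_i] / P(A_i)
Step 1: E[X|A_1] = 6.62 / 0.5714 = 11.585579
Step 2: E[X|A_2] = 7.24 / 0.4286 = 16.892207
Verification: E[X] = sum E[X*1_A_i] = 6.62 + 7.24 = 13.86


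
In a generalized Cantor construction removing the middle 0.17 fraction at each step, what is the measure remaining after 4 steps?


Step 1: At each step, fraction remaining = 1 - 0.17 = 0.83
Step 2: After 4 steps, measure = (0.83)^4
Step 3: Computing the power step by step:
  After step 1: 0.83
  After step 2: 0.6889
  After step 3: 0.571787
  After step 4: 0.474583
Result = 0.474583


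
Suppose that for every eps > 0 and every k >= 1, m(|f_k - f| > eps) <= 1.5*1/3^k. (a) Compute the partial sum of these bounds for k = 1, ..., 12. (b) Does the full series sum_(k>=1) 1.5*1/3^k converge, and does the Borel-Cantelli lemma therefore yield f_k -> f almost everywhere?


Step 1: List the terms 1.5*1/3^k for k = 1 to 12:
  k=1: 0.5
  k=2: 0.166667
  k=3: 0.055556
  k=4: 0.018519
  k=5: 0.006173
  k=6: 0.002058
  k=7: 6.858711e-04
  k=8: 2.286237e-04
  k=9: 7.620790e-05
  k=10: 2.540263e-05
  k=11: 8.467544e-06
  k=12: 2.822515e-06
Step 2: Partial sum = 0.5 + 0.166667 + 0.055556 + 0.018519 + 0.006173 + 0.002058 + 6.858711e-04 + 2.286237e-04 + 7.620790e-05 + 2.540263e-05 + 8.467544e-06 + 2.822515e-06
     = 0.749999
Step 3: The full series sum_(k>=1) 1.5*1/3^k converges (geometric series with ratio 1/3 < 1; a constant multiple of a convergent series converges).
Step 4: Fix eps > 0. Since sum_k m(|f_k - f| > eps) < infinity, the Borel-Cantelli lemma gives
        m(limsup_k {|f_k - f| > eps}) = 0, i.e. for a.e. x, |f_k(x) - f(x)| <= eps for all large k.
        Applying this with eps = 1/j for j = 1, 2, ... and intersecting the countably many full-measure sets,
        for a.e. x we get limsup_k |f_k(x) - f(x)| <= 1/j for every j, hence f_k -> f almost everywhere.
Conclusion: series converges; Borel-Cantelli yields f_k -> f a.e.


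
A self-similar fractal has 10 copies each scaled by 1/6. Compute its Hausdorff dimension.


For a self-similar set with N copies scaled by 1/r:
dim_H = log(N)/log(r) = log(10)/log(6)
= 2.302585/1.791759
= 1.285097


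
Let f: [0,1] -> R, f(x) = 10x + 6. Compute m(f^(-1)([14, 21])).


f^(-1)([14, 21]) = {x : 14 <= 10x + 6 <= 21}
Solving: (14 - 6)/10 <= x <= (21 - 6)/10
= [0.8, 1.5]
Intersecting with [0,1]: [0.8, 1]
Measure = 1 - 0.8 = 0.2


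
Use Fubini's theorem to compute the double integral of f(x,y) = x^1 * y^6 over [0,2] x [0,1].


By Fubini's theorem, the double integral factors as a product of single integrals:
Step 1: integral_0^2 x^1 dx = [x^2/2] from 0 to 2
     = 2^2/2 = 2
Step 2: integral_0^1 y^6 dy = [y^7/7] from 0 to 1
     = 1^7/7 = 0.142857
Step 3: Double integral = 2 * 0.142857 = 0.285714


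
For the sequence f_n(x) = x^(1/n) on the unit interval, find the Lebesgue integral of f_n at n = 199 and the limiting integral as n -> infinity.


At n = 199: f_199(x) = x^(1/199).
Step 1: integral(x^(1/199), 0, 1) = [x^(1/199+1) / (1/199+1)] from 0 to 1
     = 1 / (1/199 + 1) = 1 / ((199+1)/199) = 199/(199+1)
     = 199/200 = 0.995
Step 2: As n -> infinity, f_n(x) = x^(1/n) -> 1 for x in (0,1], and f_n is increasing in n.
By MCT, lim_n integral(f_n) = integral(lim_n f_n) = integral(1, 0, 1) = 1.
Step 3: Verify convergence: 199/200 = 0.995 -> 1


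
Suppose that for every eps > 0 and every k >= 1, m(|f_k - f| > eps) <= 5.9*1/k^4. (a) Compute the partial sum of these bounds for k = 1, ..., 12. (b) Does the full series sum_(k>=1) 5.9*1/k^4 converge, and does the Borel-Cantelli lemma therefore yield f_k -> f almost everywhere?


Step 1: List the terms 5.9*1/k^4 for k = 1 to 12:
  k=1: 5.9
  k=2: 0.36875
  k=3: 0.07284
  k=4: 0.023047
  k=5: 0.00944
  k=6: 0.004552
  k=7: 0.002457
  k=8: 0.00144
  k=9: 8.992532e-04
  k=10: 5.900000e-04
  k=11: 4.029779e-04
  k=12: 2.845293e-04
Step 2: Partial sum = 5.9 + 0.36875 + 0.07284 + 0.023047 + 0.00944 + 0.004552 + 0.002457 + 0.00144 + 8.992532e-04 + 5.900000e-04 + 4.029779e-04 + 2.845293e-04
     = 6.384703
Step 3: The full series sum_(k>=1) 5.9*1/k^4 converges (p-series with p = 4 > 1; a constant multiple of a convergent series converges).
Step 4: Fix eps > 0. Since sum_k m(|f_k - f| > eps) < infinity, the Borel-Cantelli lemma gives
        m(limsup_k {|f_k - f| > eps}) = 0, i.e. for a.e. x, |f_k(x) - f(x)| <= eps for all large k.
        Applying this with eps = 1/j for j = 1, 2, ... and intersecting the countably many full-measure sets,
        for a.e. x we get limsup_k |f_k(x) - f(x)| <= 1/j for every j, hence f_k -> f almost everywhere.
Conclusion: series converges; Borel-Cantelli yields f_k -> f a.e.


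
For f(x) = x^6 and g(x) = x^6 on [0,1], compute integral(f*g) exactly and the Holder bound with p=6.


Step 1: Exact integral of f*g = integral(x^12, 0, 1) = 1/13
     = 0.076923
Step 2: Holder bound with p=6, q=1.2:
  ||f||_p = (integral x^36 dx)^(1/6) = (1/37)^(1/6) = 0.547814
  ||g||_q = (integral x^7.2 dx)^(1/1.2) = (1/8.2)^(1/1.2) = 0.173176
Step 3: Holder bound = ||f||_p * ||g||_q = 0.547814 * 0.173176 = 0.094868
Verification: 0.076923 <= 0.094868 (Holder holds)


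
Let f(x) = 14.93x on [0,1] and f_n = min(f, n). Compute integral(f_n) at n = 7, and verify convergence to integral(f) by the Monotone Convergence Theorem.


f(x) = 14.93x on [0,1]; f_n(x) = min(14.93x, n). At n = 7:
Step 1: f(x) reaches 7 at x = 7/14.93 = 0.468855
Step 2: integral(f_7) = integral(14.93x, 0, 0.468855) + integral(7, 0.468855, 1)
       = 14.93*0.468855^2/2 + 7*(1 - 0.468855)
       = 1.640991 + 3.718017
       = 5.359009
Step 3: As n -> infinity, f_n increases to f, so by MCT integral(f_n) -> integral(f) = 14.93/2 = 7.465.
Convergence: integral(f_7) = 5.359009 -> 7.465 as n -> infinity


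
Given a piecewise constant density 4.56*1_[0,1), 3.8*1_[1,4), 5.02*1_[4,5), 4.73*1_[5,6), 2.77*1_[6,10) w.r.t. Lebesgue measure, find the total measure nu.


Integrate each piece of the Radon-Nikodym derivative:
Step 1: integral_0^1 4.56 dx = 4.56*(1-0) = 4.56*1 = 4.56
Step 2: integral_1^4 3.8 dx = 3.8*(4-1) = 3.8*3 = 11.4
Step 3: integral_4^5 5.02 dx = 5.02*(5-4) = 5.02*1 = 5.02
Step 4: integral_5^6 4.73 dx = 4.73*(6-5) = 4.73*1 = 4.73
Step 5: integral_6^10 2.77 dx = 2.77*(10-6) = 2.77*4 = 11.08
Total: 4.56 + 11.4 + 5.02 + 4.73 + 11.08 = 36.79


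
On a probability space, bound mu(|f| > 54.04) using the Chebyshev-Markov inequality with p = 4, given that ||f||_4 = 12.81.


Chebyshev/Markov inequality: mu(|f| > eps) <= (||f||_p / eps)^p
Step 1: ||f||_4 / eps = 12.81 / 54.04 = 0.237047
Step 2: Raise to power p = 4:
  (0.237047)^4 = 0.003157
Step 3: Therefore mu(|f| > 54.04) <= 0.003157


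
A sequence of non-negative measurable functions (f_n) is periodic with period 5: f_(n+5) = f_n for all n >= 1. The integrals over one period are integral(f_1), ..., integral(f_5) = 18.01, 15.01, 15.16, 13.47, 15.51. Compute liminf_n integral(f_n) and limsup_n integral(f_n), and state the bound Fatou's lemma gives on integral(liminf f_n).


The sequence (integral(f_n)) is periodic with period 5, repeating the values 18.01, 15.01, 15.16, 13.47, 15.51 indefinitely.
Step 1: For a periodic sequence, every tail (a_m, a_(m+1), ...) contains all 5 period values infinitely often.
Step 2: Hence inf of every tail = min of the period values = min(18.01, 15.01, 15.16, 13.47, 15.51) = 13.47.
        liminf_n integral(f_n) = sup over m of (inf of tail from m) = 13.47.
Step 3: Similarly sup of every tail = max of the period values = 18.01.
        limsup_n integral(f_n) = 18.01.
Step 4: Fatou's lemma: integral(liminf_n f_n) <= liminf_n integral(f_n) = 13.47.
        So the integral of the pointwise liminf is at most 13.47.


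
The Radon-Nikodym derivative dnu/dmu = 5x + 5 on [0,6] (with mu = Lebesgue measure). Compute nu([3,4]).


nu(A) = integral_A (dnu/dmu) dmu = integral_3^4 (5x + 5) dx
Step 1: Antiderivative F(x) = (5/2)x^2 + 5x
Step 2: F(4) = (5/2)*4^2 + 5*4 = 40 + 20 = 60
Step 3: F(3) = (5/2)*3^2 + 5*3 = 22.5 + 15 = 37.5
Step 4: nu([3,4]) = F(4) - F(3) = 60 - 37.5 = 22.5


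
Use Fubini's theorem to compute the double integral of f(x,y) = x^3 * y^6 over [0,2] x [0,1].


By Fubini's theorem, the double integral factors as a product of single integrals:
Step 1: integral_0^2 x^3 dx = [x^4/4] from 0 to 2
     = 2^4/4 = 4
Step 2: integral_0^1 y^6 dy = [y^7/7] from 0 to 1
     = 1^7/7 = 0.142857
Step 3: Double integral = 4 * 0.142857 = 0.571429


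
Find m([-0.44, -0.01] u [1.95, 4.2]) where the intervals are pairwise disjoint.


For pairwise disjoint intervals, m(union) = sum of lengths.
= (-0.01 - -0.44) + (4.2 - 1.95)
= 0.43 + 2.25
= 2.68


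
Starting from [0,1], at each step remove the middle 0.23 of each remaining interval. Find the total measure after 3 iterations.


Step 1: At each step, fraction remaining = 1 - 0.23 = 0.77
Step 2: After 3 steps, measure = (0.77)^3
Step 3: Computing the power step by step:
  After step 1: 0.77
  After step 2: 0.5929
  After step 3: 0.456533
Result = 0.456533


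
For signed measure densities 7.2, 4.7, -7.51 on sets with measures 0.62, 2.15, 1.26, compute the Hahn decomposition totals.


Step 1: Compute signed measure on each set:
  Set 1: 7.2 * 0.62 = 4.464
  Set 2: 4.7 * 2.15 = 10.105
  Set 3: -7.51 * 1.26 = -9.4626
Step 2: Total signed measure = (4.464) + (10.105) + (-9.4626)
     = 5.1064
Step 3: Positive part mu+(X) = sum of positive contributions = 14.569
Step 4: Negative part mu-(X) = |sum of negative contributions| = 9.4626


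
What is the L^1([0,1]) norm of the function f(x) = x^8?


Step 1: ||f||_1 = (integral_0^1 |x^8|^1 dx)^(1/1)
     = (integral_0^1 x^8 dx)^(1/1)
Step 2: integral_0^1 x^8 dx = [x^9/(9)] from 0 to 1 = 1^9/9
     = 1/9 = 0.111111
Step 3: ||f||_1 = (0.111111)^(1/1) = 0.111111


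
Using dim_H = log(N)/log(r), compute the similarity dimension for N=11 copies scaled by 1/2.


For a self-similar set with N copies scaled by 1/r:
dim_H = log(N)/log(r) = log(11)/log(2)
= 2.397895/0.693147
= 3.459432


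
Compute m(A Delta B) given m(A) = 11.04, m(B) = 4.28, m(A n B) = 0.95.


m(A Delta B) = m(A) + m(B) - 2*m(A n B)
= 11.04 + 4.28 - 2*0.95
= 11.04 + 4.28 - 1.9
= 13.42


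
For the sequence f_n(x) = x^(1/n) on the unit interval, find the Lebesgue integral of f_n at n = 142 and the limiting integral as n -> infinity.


At n = 142: f_142(x) = x^(1/142).
Step 1: integral(x^(1/142), 0, 1) = [x^(1/142+1) / (1/142+1)] from 0 to 1
     = 1 / (1/142 + 1) = 1 / ((142+1)/142) = 142/(142+1)
     = 142/143 = 0.993007
Step 2: As n -> infinity, f_n(x) = x^(1/n) -> 1 for x in (0,1], and f_n is increasing in n.
By MCT, lim_n integral(f_n) = integral(lim_n f_n) = integral(1, 0, 1) = 1.
Step 3: Verify convergence: 142/143 = 0.993007 -> 1


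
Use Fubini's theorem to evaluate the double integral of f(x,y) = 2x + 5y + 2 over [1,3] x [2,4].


By Fubini, integrate in x first, then y.
Step 1: Fix y, integrate over x in [1,3]:
  integral(2x + 5y + 2, x=1..3)
  = 2*(3^2 - 1^2)/2 + (5y + 2)*(3 - 1)
  = 8 + (5y + 2)*2
  = 8 + 10y + 4
  = 12 + 10y
Step 2: Integrate over y in [2,4]:
  integral(12 + 10y, y=2..4)
  = 12*2 + 10*(4^2 - 2^2)/2
  = 24 + 60
  = 84


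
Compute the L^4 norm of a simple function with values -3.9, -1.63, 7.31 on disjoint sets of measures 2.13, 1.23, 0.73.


Step 1: Compute |f_i|^4 for each value:
  |-3.9|^4 = 231.3441
  |-1.63|^4 = 7.059118
  |7.31|^4 = 2855.416783
Step 2: Multiply by measures and sum:
  231.3441 * 2.13 = 492.762933
  7.059118 * 1.23 = 8.682715
  2855.416783 * 0.73 = 2084.454252
Sum = 492.762933 + 8.682715 + 2084.454252 = 2585.899899
Step 3: Take the p-th root:
||f||_4 = (2585.899899)^(1/4) = 7.131041


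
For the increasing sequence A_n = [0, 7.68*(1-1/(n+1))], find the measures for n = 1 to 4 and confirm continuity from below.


By continuity of measure from below: if A_n increases to A, then m(A_n) -> m(A).
Here A = [0, 7.68], so m(A) = 7.68
Step 1: a_1 = 7.68*(1 - 1/2) = 3.84, m(A_1) = 3.84
Step 2: a_2 = 7.68*(1 - 1/3) = 5.12, m(A_2) = 5.12
Step 3: a_3 = 7.68*(1 - 1/4) = 5.76, m(A_3) = 5.76
Step 4: a_4 = 7.68*(1 - 1/5) = 6.144, m(A_4) = 6.144
Limit: m(A_n) -> m([0,7.68]) = 7.68


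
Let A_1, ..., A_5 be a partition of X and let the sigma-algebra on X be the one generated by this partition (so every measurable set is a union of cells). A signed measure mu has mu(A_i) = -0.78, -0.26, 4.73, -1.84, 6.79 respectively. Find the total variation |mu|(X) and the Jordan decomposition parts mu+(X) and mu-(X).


Step 1: Every measurable set is a union of atoms (the cells / points), so a Hahn decomposition is
  obtained by grouping atoms by sign: P = union of atoms with mu > 0, N = union of the remaining atoms.
  Atoms in P (indices): 3, 5;  atoms in N (indices): 1, 2, 4
  Positive values: 4.73, 6.79
  Negative values: -0.78, -0.26, -1.84
Step 2: mu+(X) = mu(P) = sum of positive atom values = 11.52
Step 3: mu-(X) = -mu(N) = sum of |negative atom values| = 2.88
Step 4: |mu|(X) = mu+(X) + mu-(X) = 11.52 + 2.88 = 14.4


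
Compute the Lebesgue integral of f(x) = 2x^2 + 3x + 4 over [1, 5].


The Lebesgue integral of a Riemann-integrable function agrees with the Riemann integral.
Antiderivative F(x) = (2/3)x^3 + (3/2)x^2 + 4x
F(5) = (2/3)*5^3 + (3/2)*5^2 + 4*5
     = (2/3)*125 + (3/2)*25 + 4*5
     = 83.333333 + 37.5 + 20
     = 140.833333
F(1) = 6.166667
Integral = F(5) - F(1) = 140.833333 - 6.166667 = 134.666667


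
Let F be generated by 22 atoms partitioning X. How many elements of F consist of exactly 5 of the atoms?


Each element of F is a union of some subset of the 22 atoms.
Elements that are unions of exactly 5 atoms correspond to 5-element subsets of the 22 atoms.
Count = C(22, 5) = 22! / (5! * 17!) = 26334.


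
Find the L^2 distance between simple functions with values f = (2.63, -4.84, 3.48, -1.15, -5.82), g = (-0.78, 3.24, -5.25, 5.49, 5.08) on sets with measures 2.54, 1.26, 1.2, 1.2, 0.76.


Step 1: Compute differences f_i - g_i:
  2.63 - -0.78 = 3.41
  -4.84 - 3.24 = -8.08
  3.48 - -5.25 = 8.73
  -1.15 - 5.49 = -6.64
  -5.82 - 5.08 = -10.9
Step 2: Compute |diff|^2 * measure for each set:
  |3.41|^2 * 2.54 = 11.6281 * 2.54 = 29.535374
  |-8.08|^2 * 1.26 = 65.2864 * 1.26 = 82.260864
  |8.73|^2 * 1.2 = 76.2129 * 1.2 = 91.45548
  |-6.64|^2 * 1.2 = 44.0896 * 1.2 = 52.90752
  |-10.9|^2 * 0.76 = 118.81 * 0.76 = 90.2956
Step 3: Sum = 346.454838
Step 4: ||f-g||_2 = (346.454838)^(1/2) = 18.613297


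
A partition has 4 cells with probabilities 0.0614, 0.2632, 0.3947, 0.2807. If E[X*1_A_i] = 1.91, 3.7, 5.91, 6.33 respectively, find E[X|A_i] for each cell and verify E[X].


For each cell A_i: E[X|A_i] = E[X*1_A_i] / P(A_i)
Step 1: E[X|A_1] = 1.91 / 0.0614 = 31.107492
Step 2: E[X|A_2] = 3.7 / 0.2632 = 14.057751
Step 3: E[X|A_3] = 5.91 / 0.3947 = 14.973398
Step 4: E[X|A_4] = 6.33 / 0.2807 = 22.550766
Verification: E[X] = sum E[X*1_A_i] = 1.91 + 3.7 + 5.91 + 6.33 = 17.85


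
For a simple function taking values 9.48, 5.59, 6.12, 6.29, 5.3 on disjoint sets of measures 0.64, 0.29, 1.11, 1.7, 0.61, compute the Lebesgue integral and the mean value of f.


Step 1: Integral = sum(value_i * measure_i)
= 9.48*0.64 + 5.59*0.29 + 6.12*1.11 + 6.29*1.7 + 5.3*0.61
= 6.0672 + 1.6211 + 6.7932 + 10.693 + 3.233
= 28.4075
Step 2: Total measure of domain = 0.64 + 0.29 + 1.11 + 1.7 + 0.61 = 4.35
Step 3: Average value = 28.4075 / 4.35 = 6.53046


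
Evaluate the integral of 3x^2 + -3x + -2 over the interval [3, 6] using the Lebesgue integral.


The Lebesgue integral of a Riemann-integrable function agrees with the Riemann integral.
Antiderivative F(x) = (3/3)x^3 + (-3/2)x^2 + -2x
F(6) = (3/3)*6^3 + (-3/2)*6^2 + -2*6
     = (3/3)*216 + (-3/2)*36 + -2*6
     = 216 + -54 + -12
     = 150
F(3) = 7.5
Integral = F(6) - F(3) = 150 - 7.5 = 142.5


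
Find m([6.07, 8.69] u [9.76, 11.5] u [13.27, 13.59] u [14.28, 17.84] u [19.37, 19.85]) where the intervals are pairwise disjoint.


For pairwise disjoint intervals, m(union) = sum of lengths.
= (8.69 - 6.07) + (11.5 - 9.76) + (13.59 - 13.27) + (17.84 - 14.28) + (19.85 - 19.37)
= 2.62 + 1.74 + 0.32 + 3.56 + 0.48
= 8.72


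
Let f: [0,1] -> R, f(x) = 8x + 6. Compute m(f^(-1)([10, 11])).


f^(-1)([10, 11]) = {x : 10 <= 8x + 6 <= 11}
Solving: (10 - 6)/8 <= x <= (11 - 6)/8
= [0.5, 0.625]
Intersecting with [0,1]: [0.5, 0.625]
Measure = 0.625 - 0.5 = 0.125


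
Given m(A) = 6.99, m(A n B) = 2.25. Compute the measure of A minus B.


m(A \ B) = m(A) - m(A n B)
= 6.99 - 2.25
= 4.74


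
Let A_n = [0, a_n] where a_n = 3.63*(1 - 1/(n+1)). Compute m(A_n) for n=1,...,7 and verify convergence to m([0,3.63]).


By continuity of measure from below: if A_n increases to A, then m(A_n) -> m(A).
Here A = [0, 3.63], so m(A) = 3.63
Step 1: a_1 = 3.63*(1 - 1/2) = 1.815, m(A_1) = 1.815
Step 2: a_2 = 3.63*(1 - 1/3) = 2.42, m(A_2) = 2.42
Step 3: a_3 = 3.63*(1 - 1/4) = 2.7225, m(A_3) = 2.7225
Step 4: a_4 = 3.63*(1 - 1/5) = 2.904, m(A_4) = 2.904
Step 5: a_5 = 3.63*(1 - 1/6) = 3.025, m(A_5) = 3.025
Step 6: a_6 = 3.63*(1 - 1/7) = 3.1114, m(A_6) = 3.1114
Step 7: a_7 = 3.63*(1 - 1/8) = 3.1763, m(A_7) = 3.1763
Limit: m(A_n) -> m([0,3.63]) = 3.63


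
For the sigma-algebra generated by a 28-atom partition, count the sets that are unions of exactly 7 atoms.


Each element of F is a union of some subset of the 28 atoms.
Elements that are unions of exactly 7 atoms correspond to 7-element subsets of the 28 atoms.
Count = C(28, 7) = 28! / (7! * 21!) = 1184040.


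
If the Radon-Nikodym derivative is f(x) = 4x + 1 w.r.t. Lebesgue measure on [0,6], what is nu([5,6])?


nu(A) = integral_A (dnu/dmu) dmu = integral_5^6 (4x + 1) dx
Step 1: Antiderivative F(x) = (4/2)x^2 + 1x
Step 2: F(6) = (4/2)*6^2 + 1*6 = 72 + 6 = 78
Step 3: F(5) = (4/2)*5^2 + 1*5 = 50 + 5 = 55
Step 4: nu([5,6]) = F(6) - F(5) = 78 - 55 = 23


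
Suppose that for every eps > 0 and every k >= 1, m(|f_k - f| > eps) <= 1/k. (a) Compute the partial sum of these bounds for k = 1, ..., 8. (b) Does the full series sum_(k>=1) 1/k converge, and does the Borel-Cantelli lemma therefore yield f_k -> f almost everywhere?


Step 1: List the terms 1/k for k = 1 to 8:
  k=1: 1
  k=2: 0.5
  k=3: 0.333333
  k=4: 0.25
  k=5: 0.2
  k=6: 0.166667
  k=7: 0.142857
  k=8: 0.125
Step 2: Partial sum = 1 + 0.5 + 0.333333 + 0.25 + 0.2 + 0.166667 + 0.142857 + 0.125
     = 2.717857
Step 3: The full series sum_(k>=1) 1/k diverges (harmonic series, p = 1; a nonzero constant multiple of a divergent series diverges).
Step 4: The (first) Borel-Cantelli lemma requires a summable sequence of measures, so it does not apply here;
        from this bound alone no conclusion about a.e. convergence can be drawn (convergence in measure still
        gives an a.e.-convergent subsequence, but not a.e. convergence of the whole sequence).
Conclusion: series diverges; Borel-Cantelli is inconclusive about a.e. convergence of f_k.


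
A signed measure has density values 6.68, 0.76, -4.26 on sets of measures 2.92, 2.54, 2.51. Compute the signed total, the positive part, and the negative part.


Step 1: Compute signed measure on each set:
  Set 1: 6.68 * 2.92 = 19.5056
  Set 2: 0.76 * 2.54 = 1.9304
  Set 3: -4.26 * 2.51 = -10.6926
Step 2: Total signed measure = (19.5056) + (1.9304) + (-10.6926)
     = 10.7434
Step 3: Positive part mu+(X) = sum of positive contributions = 21.436
Step 4: Negative part mu-(X) = |sum of negative contributions| = 10.6926


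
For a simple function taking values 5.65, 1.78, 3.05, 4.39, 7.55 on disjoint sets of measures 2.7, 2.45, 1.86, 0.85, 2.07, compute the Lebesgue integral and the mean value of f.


Step 1: Integral = sum(value_i * measure_i)
= 5.65*2.7 + 1.78*2.45 + 3.05*1.86 + 4.39*0.85 + 7.55*2.07
= 15.255 + 4.361 + 5.673 + 3.7315 + 15.6285
= 44.649
Step 2: Total measure of domain = 2.7 + 2.45 + 1.86 + 0.85 + 2.07 = 9.93
Step 3: Average value = 44.649 / 9.93 = 4.496375


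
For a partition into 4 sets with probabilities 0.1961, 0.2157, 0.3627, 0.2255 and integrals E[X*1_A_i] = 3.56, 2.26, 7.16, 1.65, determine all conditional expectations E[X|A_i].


For each cell A_i: E[X|A_i] = E[X*1_A_i] / P(A_i)
Step 1: E[X|A_1] = 3.56 / 0.1961 = 18.154003
Step 2: E[X|A_2] = 2.26 / 0.2157 = 10.477515
Step 3: E[X|A_3] = 7.16 / 0.3627 = 19.740833
Step 4: E[X|A_4] = 1.65 / 0.2255 = 7.317073
Verification: E[X] = sum E[X*1_A_i] = 3.56 + 2.26 + 7.16 + 1.65 = 14.63


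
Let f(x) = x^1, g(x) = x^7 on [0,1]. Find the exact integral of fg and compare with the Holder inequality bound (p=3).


Step 1: Exact integral of f*g = integral(x^8, 0, 1) = 1/9
     = 0.111111
Step 2: Holder bound with p=3, q=1.5:
  ||f||_p = (integral x^3 dx)^(1/3) = (1/4)^(1/3) = 0.629961
  ||g||_q = (integral x^10.5 dx)^(1/1.5) = (1/11.5)^(1/1.5) = 0.196276
Step 3: Holder bound = ||f||_p * ||g||_q = 0.629961 * 0.196276 = 0.123646
Verification: 0.111111 <= 0.123646 (Holder holds)


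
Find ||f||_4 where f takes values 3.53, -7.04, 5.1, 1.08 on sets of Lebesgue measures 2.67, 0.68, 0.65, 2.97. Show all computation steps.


Step 1: Compute |f_i|^4 for each value:
  |3.53|^4 = 155.274029
  |-7.04|^4 = 2456.352195
  |5.1|^4 = 676.5201
  |1.08|^4 = 1.360489
Step 2: Multiply by measures and sum:
  155.274029 * 2.67 = 414.581657
  2456.352195 * 0.68 = 1670.319492
  676.5201 * 0.65 = 439.738065
  1.360489 * 2.97 = 4.040652
Sum = 414.581657 + 1670.319492 + 439.738065 + 4.040652 = 2528.679866
Step 3: Take the p-th root:
||f||_4 = (2528.679866)^(1/4) = 7.091261


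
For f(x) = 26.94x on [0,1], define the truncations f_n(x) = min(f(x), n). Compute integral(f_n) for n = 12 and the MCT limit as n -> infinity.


f(x) = 26.94x on [0,1]; f_n(x) = min(26.94x, n). At n = 12:
Step 1: f(x) reaches 12 at x = 12/26.94 = 0.445434
Step 2: integral(f_12) = integral(26.94x, 0, 0.445434) + integral(12, 0.445434, 1)
       = 26.94*0.445434^2/2 + 12*(1 - 0.445434)
       = 2.672606 + 6.654788
       = 9.327394
Step 3: As n -> infinity, f_n increases to f, so by MCT integral(f_n) -> integral(f) = 26.94/2 = 13.47.
Convergence: integral(f_12) = 9.327394 -> 13.47 as n -> infinity


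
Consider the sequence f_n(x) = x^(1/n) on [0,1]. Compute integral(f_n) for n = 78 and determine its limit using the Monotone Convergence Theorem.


At n = 78: f_78(x) = x^(1/78).
Step 1: integral(x^(1/78), 0, 1) = [x^(1/78+1) / (1/78+1)] from 0 to 1
     = 1 / (1/78 + 1) = 1 / ((78+1)/78) = 78/(78+1)
     = 78/79 = 0.987342
Step 2: As n -> infinity, f_n(x) = x^(1/n) -> 1 for x in (0,1], and f_n is increasing in n.
By MCT, lim_n integral(f_n) = integral(lim_n f_n) = integral(1, 0, 1) = 1.
Step 3: Verify convergence: 78/79 = 0.987342 -> 1


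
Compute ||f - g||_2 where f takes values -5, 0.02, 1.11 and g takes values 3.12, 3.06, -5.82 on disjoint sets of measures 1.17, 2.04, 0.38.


Step 1: Compute differences f_i - g_i:
  -5 - 3.12 = -8.12
  0.02 - 3.06 = -3.04
  1.11 - -5.82 = 6.93
Step 2: Compute |diff|^2 * measure for each set:
  |-8.12|^2 * 1.17 = 65.9344 * 1.17 = 77.143248
  |-3.04|^2 * 2.04 = 9.2416 * 2.04 = 18.852864
  |6.93|^2 * 0.38 = 48.0249 * 0.38 = 18.249462
Step 3: Sum = 114.245574
Step 4: ||f-g||_2 = (114.245574)^(1/2) = 10.688572


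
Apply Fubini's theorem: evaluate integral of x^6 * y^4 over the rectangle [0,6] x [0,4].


By Fubini's theorem, the double integral factors as a product of single integrals:
Step 1: integral_0^6 x^6 dx = [x^7/7] from 0 to 6
     = 6^7/7 = 39990.857143
Step 2: integral_0^4 y^4 dy = [y^5/5] from 0 to 4
     = 4^5/5 = 204.8
Step 3: Double integral = 39990.857143 * 204.8 = 8.190128e+06


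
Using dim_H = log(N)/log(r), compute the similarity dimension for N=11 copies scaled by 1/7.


For a self-similar set with N copies scaled by 1/r:
dim_H = log(N)/log(r) = log(11)/log(7)
= 2.397895/1.94591
= 1.232274


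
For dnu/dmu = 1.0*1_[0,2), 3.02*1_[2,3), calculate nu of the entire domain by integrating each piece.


Integrate each piece of the Radon-Nikodym derivative:
Step 1: integral_0^2 1.0 dx = 1.0*(2-0) = 1.0*2 = 2
Step 2: integral_2^3 3.02 dx = 3.02*(3-2) = 3.02*1 = 3.02
Total: 2 + 3.02 = 5.02


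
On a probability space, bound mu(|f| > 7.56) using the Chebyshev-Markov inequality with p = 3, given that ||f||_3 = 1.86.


Chebyshev/Markov inequality: mu(|f| > eps) <= (||f||_p / eps)^p
Step 1: ||f||_3 / eps = 1.86 / 7.56 = 0.246032
Step 2: Raise to power p = 3:
  (0.246032)^3 = 0.014893
Step 3: Therefore mu(|f| > 7.56) <= 0.014893


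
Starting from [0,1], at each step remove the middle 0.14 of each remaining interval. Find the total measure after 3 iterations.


Step 1: At each step, fraction remaining = 1 - 0.14 = 0.86
Step 2: After 3 steps, measure = (0.86)^3
Step 3: Computing the power step by step:
  After step 1: 0.86
  After step 2: 0.7396
  After step 3: 0.636056
Result = 0.636056


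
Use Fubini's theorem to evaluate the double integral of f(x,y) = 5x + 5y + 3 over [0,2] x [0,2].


By Fubini, integrate in x first, then y.
Step 1: Fix y, integrate over x in [0,2]:
  integral(5x + 5y + 3, x=0..2)
  = 5*(2^2 - 0^2)/2 + (5y + 3)*(2 - 0)
  = 10 + (5y + 3)*2
  = 10 + 10y + 6
  = 16 + 10y
Step 2: Integrate over y in [0,2]:
  integral(16 + 10y, y=0..2)
  = 16*2 + 10*(2^2 - 0^2)/2
  = 32 + 20
  = 52


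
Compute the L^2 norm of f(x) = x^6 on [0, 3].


Step 1: ||f||_2 = (integral_0^3 |x^6|^2 dx)^(1/2)
     = (integral_0^3 x^12 dx)^(1/2)
Step 2: integral_0^3 x^12 dx = [x^13/(13)] from 0 to 3 = 3^13/13
     = 1594323/13 = 122640.230769
Step 3: ||f||_2 = (122640.230769)^(1/2) = 350.200272


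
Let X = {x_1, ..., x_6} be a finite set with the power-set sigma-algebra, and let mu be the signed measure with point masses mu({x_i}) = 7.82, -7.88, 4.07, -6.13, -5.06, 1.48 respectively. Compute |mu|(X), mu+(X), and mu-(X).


Step 1: Every measurable set is a union of atoms (the cells / points), so a Hahn decomposition is
  obtained by grouping atoms by sign: P = union of atoms with mu > 0, N = union of the remaining atoms.
  Atoms in P (indices): 1, 3, 6;  atoms in N (indices): 2, 4, 5
  Positive values: 7.82, 4.07, 1.48
  Negative values: -7.88, -6.13, -5.06
Step 2: mu+(X) = mu(P) = sum of positive atom values = 13.37
Step 3: mu-(X) = -mu(N) = sum of |negative atom values| = 19.07
Step 4: |mu|(X) = mu+(X) + mu-(X) = 13.37 + 19.07 = 32.44


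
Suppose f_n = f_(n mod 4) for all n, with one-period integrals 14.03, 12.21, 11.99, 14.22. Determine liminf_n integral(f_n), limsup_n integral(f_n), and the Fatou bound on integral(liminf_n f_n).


The sequence (integral(f_n)) is periodic with period 4, repeating the values 14.03, 12.21, 11.99, 14.22 indefinitely.
Step 1: For a periodic sequence, every tail (a_m, a_(m+1), ...) contains all 4 period values infinitely often.
Step 2: Hence inf of every tail = min of the period values = min(14.03, 12.21, 11.99, 14.22) = 11.99.
        liminf_n integral(f_n) = sup over m of (inf of tail from m) = 11.99.
Step 3: Similarly sup of every tail = max of the period values = 14.22.
        limsup_n integral(f_n) = 14.22.
Step 4: Fatou's lemma: integral(liminf_n f_n) <= liminf_n integral(f_n) = 11.99.
        So the integral of the pointwise liminf is at most 11.99.


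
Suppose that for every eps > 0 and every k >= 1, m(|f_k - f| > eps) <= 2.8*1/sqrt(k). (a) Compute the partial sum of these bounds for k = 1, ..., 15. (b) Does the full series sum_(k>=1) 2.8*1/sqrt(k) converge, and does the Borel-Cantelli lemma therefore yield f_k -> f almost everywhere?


Step 1: List the terms 2.8*1/sqrt(k) for k = 1 to 15:
  k=1: 2.8
  k=2: 1.979899
  k=3: 1.616581
  k=4: 1.4
  k=5: 1.252198
  k=6: 1.143095
  k=7: 1.058301
  k=8: 0.989949
  k=9: 0.933333
  k=10: 0.885438
  k=11: 0.844232
  k=12: 0.80829
  k=13: 0.77658
  k=14: 0.748331
  k=15: 0.722957
Step 2: Partial sum = 2.8 + 1.979899 + 1.616581 + 1.4 + 1.252198 + 1.143095 + 1.058301 + 0.989949 + 0.933333 + 0.885438 + 0.844232 + 0.80829 + 0.77658 + 0.748331 + 0.722957
     = 17.959185
Step 3: The full series sum_(k>=1) 2.8*1/sqrt(k) diverges (p-series with p = 1/2 <= 1; a nonzero constant multiple of a divergent series diverges).
Step 4: The (first) Borel-Cantelli lemma requires a summable sequence of measures, so it does not apply here;
        from this bound alone no conclusion about a.e. convergence can be drawn (convergence in measure still
        gives an a.e.-convergent subsequence, but not a.e. convergence of the whole sequence).
Conclusion: series diverges; Borel-Cantelli is inconclusive about a.e. convergence of f_k.


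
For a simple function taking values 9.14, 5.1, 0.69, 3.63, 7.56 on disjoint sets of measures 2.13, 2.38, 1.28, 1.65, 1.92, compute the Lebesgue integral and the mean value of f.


Step 1: Integral = sum(value_i * measure_i)
= 9.14*2.13 + 5.1*2.38 + 0.69*1.28 + 3.63*1.65 + 7.56*1.92
= 19.4682 + 12.138 + 0.8832 + 5.9895 + 14.5152
= 52.9941
Step 2: Total measure of domain = 2.13 + 2.38 + 1.28 + 1.65 + 1.92 = 9.36
Step 3: Average value = 52.9941 / 9.36 = 5.661763


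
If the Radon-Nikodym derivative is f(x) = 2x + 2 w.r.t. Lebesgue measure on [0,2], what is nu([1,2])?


nu(A) = integral_A (dnu/dmu) dmu = integral_1^2 (2x + 2) dx
Step 1: Antiderivative F(x) = (2/2)x^2 + 2x
Step 2: F(2) = (2/2)*2^2 + 2*2 = 4 + 4 = 8
Step 3: F(1) = (2/2)*1^2 + 2*1 = 1 + 2 = 3
Step 4: nu([1,2]) = F(2) - F(1) = 8 - 3 = 5


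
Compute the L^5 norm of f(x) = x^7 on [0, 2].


Step 1: ||f||_5 = (integral_0^2 |x^7|^5 dx)^(1/5)
     = (integral_0^2 x^35 dx)^(1/5)
Step 2: integral_0^2 x^35 dx = [x^36/(36)] from 0 to 2 = 2^36/36
     = 68719476736/36 = 1.908874e+09
Step 3: ||f||_5 = (1.908874e+09)^(1/5) = 71.805129


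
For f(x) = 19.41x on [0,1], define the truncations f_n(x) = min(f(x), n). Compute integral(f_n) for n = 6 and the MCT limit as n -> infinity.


f(x) = 19.41x on [0,1]; f_n(x) = min(19.41x, n). At n = 6:
Step 1: f(x) reaches 6 at x = 6/19.41 = 0.309119
Step 2: integral(f_6) = integral(19.41x, 0, 0.309119) + integral(6, 0.309119, 1)
       = 19.41*0.309119^2/2 + 6*(1 - 0.309119)
       = 0.927357 + 4.145286
       = 5.072643
Step 3: As n -> infinity, f_n increases to f, so by MCT integral(f_n) -> integral(f) = 19.41/2 = 9.705.
Convergence: integral(f_6) = 5.072643 -> 9.705 as n -> infinity


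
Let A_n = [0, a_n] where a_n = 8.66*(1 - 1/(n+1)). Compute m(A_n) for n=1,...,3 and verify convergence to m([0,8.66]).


By continuity of measure from below: if A_n increases to A, then m(A_n) -> m(A).
Here A = [0, 8.66], so m(A) = 8.66
Step 1: a_1 = 8.66*(1 - 1/2) = 4.33, m(A_1) = 4.33
Step 2: a_2 = 8.66*(1 - 1/3) = 5.7733, m(A_2) = 5.7733
Step 3: a_3 = 8.66*(1 - 1/4) = 6.495, m(A_3) = 6.495
Limit: m(A_n) -> m([0,8.66]) = 8.66


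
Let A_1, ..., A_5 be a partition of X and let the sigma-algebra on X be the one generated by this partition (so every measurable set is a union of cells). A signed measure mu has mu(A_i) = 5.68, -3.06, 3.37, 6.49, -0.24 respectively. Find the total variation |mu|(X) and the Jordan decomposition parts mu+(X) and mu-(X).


Step 1: Every measurable set is a union of atoms (the cells / points), so a Hahn decomposition is
  obtained by grouping atoms by sign: P = union of atoms with mu > 0, N = union of the remaining atoms.
  Atoms in P (indices): 1, 3, 4;  atoms in N (indices): 2, 5
  Positive values: 5.68, 3.37, 6.49
  Negative values: -3.06, -0.24
Step 2: mu+(X) = mu(P) = sum of positive atom values = 15.54
Step 3: mu-(X) = -mu(N) = sum of |negative atom values| = 3.3
Step 4: |mu|(X) = mu+(X) + mu-(X) = 15.54 + 3.3 = 18.84


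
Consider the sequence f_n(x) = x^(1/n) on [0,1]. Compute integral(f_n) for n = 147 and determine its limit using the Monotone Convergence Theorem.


At n = 147: f_147(x) = x^(1/147).
Step 1: integral(x^(1/147), 0, 1) = [x^(1/147+1) / (1/147+1)] from 0 to 1
     = 1 / (1/147 + 1) = 1 / ((147+1)/147) = 147/(147+1)
     = 147/148 = 0.993243
Step 2: As n -> infinity, f_n(x) = x^(1/n) -> 1 for x in (0,1], and f_n is increasing in n.
By MCT, lim_n integral(f_n) = integral(lim_n f_n) = integral(1, 0, 1) = 1.
Step 3: Verify convergence: 147/148 = 0.993243 -> 1


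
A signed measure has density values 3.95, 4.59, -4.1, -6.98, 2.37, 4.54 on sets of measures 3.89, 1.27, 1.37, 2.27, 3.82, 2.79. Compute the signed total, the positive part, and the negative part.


Step 1: Compute signed measure on each set:
  Set 1: 3.95 * 3.89 = 15.3655
  Set 2: 4.59 * 1.27 = 5.8293
  Set 3: -4.1 * 1.37 = -5.617
  Set 4: -6.98 * 2.27 = -15.8446
  Set 5: 2.37 * 3.82 = 9.0534
  Set 6: 4.54 * 2.79 = 12.6666
Step 2: Total signed measure = (15.3655) + (5.8293) + (-5.617) + (-15.8446) + (9.0534) + (12.6666)
     = 21.4532
Step 3: Positive part mu+(X) = sum of positive contributions = 42.9148
Step 4: Negative part mu-(X) = |sum of negative contributions| = 21.4616


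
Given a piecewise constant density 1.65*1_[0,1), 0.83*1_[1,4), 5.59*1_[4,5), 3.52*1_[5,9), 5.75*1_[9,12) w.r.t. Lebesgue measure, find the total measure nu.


Integrate each piece of the Radon-Nikodym derivative:
Step 1: integral_0^1 1.65 dx = 1.65*(1-0) = 1.65*1 = 1.65
Step 2: integral_1^4 0.83 dx = 0.83*(4-1) = 0.83*3 = 2.49
Step 3: integral_4^5 5.59 dx = 5.59*(5-4) = 5.59*1 = 5.59
Step 4: integral_5^9 3.52 dx = 3.52*(9-5) = 3.52*4 = 14.08
Step 5: integral_9^12 5.75 dx = 5.75*(12-9) = 5.75*3 = 17.25
Total: 1.65 + 2.49 + 5.59 + 14.08 + 17.25 = 41.06


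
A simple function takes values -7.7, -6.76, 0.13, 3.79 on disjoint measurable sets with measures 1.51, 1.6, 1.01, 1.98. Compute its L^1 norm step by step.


Step 1: Compute |f_i|^1 for each value:
  |-7.7|^1 = 7.7
  |-6.76|^1 = 6.76
  |0.13|^1 = 0.13
  |3.79|^1 = 3.79
Step 2: Multiply by measures and sum:
  7.7 * 1.51 = 11.627
  6.76 * 1.6 = 10.816
  0.13 * 1.01 = 0.1313
  3.79 * 1.98 = 7.5042
Sum = 11.627 + 10.816 + 0.1313 + 7.5042 = 30.0785
Step 3: Take the p-th root:
||f||_1 = (30.0785)^(1/1) = 30.0785


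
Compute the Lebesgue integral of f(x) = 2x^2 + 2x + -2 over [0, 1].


The Lebesgue integral of a Riemann-integrable function agrees with the Riemann integral.
Antiderivative F(x) = (2/3)x^3 + (2/2)x^2 + -2x
F(1) = (2/3)*1^3 + (2/2)*1^2 + -2*1
     = (2/3)*1 + (2/2)*1 + -2*1
     = 0.666667 + 1 + -2
     = -0.333333
F(0) = 0.0
Integral = F(1) - F(0) = -0.333333 - 0.0 = -0.333333


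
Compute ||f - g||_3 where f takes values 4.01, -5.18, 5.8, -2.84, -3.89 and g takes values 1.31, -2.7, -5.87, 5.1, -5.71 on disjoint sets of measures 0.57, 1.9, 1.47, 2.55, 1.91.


Step 1: Compute differences f_i - g_i:
  4.01 - 1.31 = 2.7
  -5.18 - -2.7 = -2.48
  5.8 - -5.87 = 11.67
  -2.84 - 5.1 = -7.94
  -3.89 - -5.71 = 1.82
Step 2: Compute |diff|^3 * measure for each set:
  |2.7|^3 * 0.57 = 19.683 * 0.57 = 11.21931
  |-2.48|^3 * 1.9 = 15.252992 * 1.9 = 28.980685
  |11.67|^3 * 1.47 = 1589.324463 * 1.47 = 2336.306961
  |-7.94|^3 * 2.55 = 500.566184 * 2.55 = 1276.443769
  |1.82|^3 * 1.91 = 6.028568 * 1.91 = 11.514565
Step 3: Sum = 3664.465289
Step 4: ||f-g||_3 = (3664.465289)^(1/3) = 15.41713


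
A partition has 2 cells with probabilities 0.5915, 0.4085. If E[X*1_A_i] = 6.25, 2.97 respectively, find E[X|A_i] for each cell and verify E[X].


For each cell A_i: E[X|A_i] = E[X*1_A_i] / P(A_i)
Step 1: E[X|A_1] = 6.25 / 0.5915 = 10.566357
Step 2: E[X|A_2] = 2.97 / 0.4085 = 7.270502
Verification: E[X] = sum E[X*1_A_i] = 6.25 + 2.97 = 9.22


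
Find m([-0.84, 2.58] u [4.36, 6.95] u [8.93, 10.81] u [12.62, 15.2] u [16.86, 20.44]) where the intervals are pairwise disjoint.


For pairwise disjoint intervals, m(union) = sum of lengths.
= (2.58 - -0.84) + (6.95 - 4.36) + (10.81 - 8.93) + (15.2 - 12.62) + (20.44 - 16.86)
= 3.42 + 2.59 + 1.88 + 2.58 + 3.58
= 14.05
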